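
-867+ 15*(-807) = -12972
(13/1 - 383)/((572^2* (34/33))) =-555/505648 = 0.00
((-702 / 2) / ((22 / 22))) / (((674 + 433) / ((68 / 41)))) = -884/1681 = -0.53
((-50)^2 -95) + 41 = 2446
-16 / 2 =-8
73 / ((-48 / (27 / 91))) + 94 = 93.55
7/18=0.39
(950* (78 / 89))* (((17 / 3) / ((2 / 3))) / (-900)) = -4199/534 = -7.86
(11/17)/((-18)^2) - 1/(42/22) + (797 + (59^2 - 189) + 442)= 174677117/38556 = 4530.48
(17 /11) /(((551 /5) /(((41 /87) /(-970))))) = -697/102297558 = 0.00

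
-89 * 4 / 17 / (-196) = 89/833 = 0.11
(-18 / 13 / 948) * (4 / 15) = -2/5135 = 0.00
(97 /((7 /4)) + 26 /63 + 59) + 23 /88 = 638129/5544 = 115.10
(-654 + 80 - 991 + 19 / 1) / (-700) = 2.21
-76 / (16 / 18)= -171/2 = -85.50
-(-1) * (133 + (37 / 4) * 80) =873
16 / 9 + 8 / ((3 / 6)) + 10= 250/9 = 27.78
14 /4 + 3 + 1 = 15/2 = 7.50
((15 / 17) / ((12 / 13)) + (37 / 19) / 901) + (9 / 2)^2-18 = 6461/2014 = 3.21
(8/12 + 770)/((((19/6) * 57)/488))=2256512/1083 = 2083.58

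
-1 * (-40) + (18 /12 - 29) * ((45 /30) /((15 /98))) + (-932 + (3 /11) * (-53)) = -25871/22 = -1175.95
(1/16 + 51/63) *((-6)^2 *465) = 408735/28 = 14597.68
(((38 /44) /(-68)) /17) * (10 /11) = -95/139876 = 0.00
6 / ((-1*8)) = -3/4 = -0.75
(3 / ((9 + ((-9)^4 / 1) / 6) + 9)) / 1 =2/741 = 0.00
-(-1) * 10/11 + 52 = 582/11 = 52.91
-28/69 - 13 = -925/69 = -13.41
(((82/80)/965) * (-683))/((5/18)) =-252027/96500 = -2.61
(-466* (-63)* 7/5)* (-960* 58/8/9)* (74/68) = -588021168/17 = -34589480.47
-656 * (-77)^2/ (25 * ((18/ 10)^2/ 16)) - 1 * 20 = -62232404/81 = -768301.28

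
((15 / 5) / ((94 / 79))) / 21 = 79/658 = 0.12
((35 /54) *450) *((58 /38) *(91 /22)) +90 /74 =85494055/46398 = 1842.62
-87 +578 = 491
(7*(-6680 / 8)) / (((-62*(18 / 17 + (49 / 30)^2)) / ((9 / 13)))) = 402428250/22977851 = 17.51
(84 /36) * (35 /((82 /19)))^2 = 3095575/20172 = 153.46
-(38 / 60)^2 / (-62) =361/55800 = 0.01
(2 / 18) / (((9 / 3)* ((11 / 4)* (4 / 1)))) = 1/297 = 0.00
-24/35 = -0.69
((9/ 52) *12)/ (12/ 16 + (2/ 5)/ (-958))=258660/93353 = 2.77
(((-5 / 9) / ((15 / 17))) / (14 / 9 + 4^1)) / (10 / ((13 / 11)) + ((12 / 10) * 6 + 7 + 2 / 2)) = -221/46140 = 0.00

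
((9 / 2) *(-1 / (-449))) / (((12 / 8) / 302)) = 906/449 = 2.02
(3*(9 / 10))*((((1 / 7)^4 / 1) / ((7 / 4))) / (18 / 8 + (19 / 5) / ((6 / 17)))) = 648/13126267 = 0.00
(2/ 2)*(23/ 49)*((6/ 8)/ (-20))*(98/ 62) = -69/2480 = -0.03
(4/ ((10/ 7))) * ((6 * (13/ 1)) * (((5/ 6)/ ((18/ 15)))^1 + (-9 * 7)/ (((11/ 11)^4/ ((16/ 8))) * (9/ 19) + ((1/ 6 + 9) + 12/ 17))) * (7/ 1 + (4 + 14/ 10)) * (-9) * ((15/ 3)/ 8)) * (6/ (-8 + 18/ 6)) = -199917081/1975 = -101223.84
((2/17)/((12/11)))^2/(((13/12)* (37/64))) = 7744/417027 = 0.02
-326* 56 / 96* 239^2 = -65175061/6 = -10862510.17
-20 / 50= -2/5 = -0.40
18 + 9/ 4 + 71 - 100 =-35/4 = -8.75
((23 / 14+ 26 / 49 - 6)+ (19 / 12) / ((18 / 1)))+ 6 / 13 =-450893/137592 = -3.28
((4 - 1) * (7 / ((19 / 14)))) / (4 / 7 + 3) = 2058/475 = 4.33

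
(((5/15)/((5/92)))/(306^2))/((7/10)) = 46/491589 = 0.00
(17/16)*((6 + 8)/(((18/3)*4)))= 119/192 = 0.62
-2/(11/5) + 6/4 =13/22 = 0.59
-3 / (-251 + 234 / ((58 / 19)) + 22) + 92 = 406543/4418 = 92.02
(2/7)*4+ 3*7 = 155/7 = 22.14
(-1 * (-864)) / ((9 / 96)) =9216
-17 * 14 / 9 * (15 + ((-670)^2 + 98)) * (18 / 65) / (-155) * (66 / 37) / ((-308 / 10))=-91598652/74555 = -1228.61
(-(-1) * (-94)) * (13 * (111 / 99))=-45214/33 = -1370.12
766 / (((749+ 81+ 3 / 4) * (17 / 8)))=24512/56491 = 0.43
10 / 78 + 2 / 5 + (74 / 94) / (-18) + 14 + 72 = 4755781/54990 = 86.48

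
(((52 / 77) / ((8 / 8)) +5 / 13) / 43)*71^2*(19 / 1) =101621519/43043 = 2360.93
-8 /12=-2/3 = -0.67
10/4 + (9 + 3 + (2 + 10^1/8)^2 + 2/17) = 6849/272 = 25.18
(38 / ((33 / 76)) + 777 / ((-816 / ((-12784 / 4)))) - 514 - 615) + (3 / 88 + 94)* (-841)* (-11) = 230184541/264 = 871911.14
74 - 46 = 28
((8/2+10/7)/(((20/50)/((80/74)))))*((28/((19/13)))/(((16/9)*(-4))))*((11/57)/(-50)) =429/2812 = 0.15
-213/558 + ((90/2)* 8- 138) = 41221/186 = 221.62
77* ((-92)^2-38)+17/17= 648803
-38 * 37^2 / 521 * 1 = -52022/521 = -99.85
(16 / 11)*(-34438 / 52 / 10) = -68876/715 = -96.33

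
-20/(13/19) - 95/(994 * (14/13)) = -5304135/180908 = -29.32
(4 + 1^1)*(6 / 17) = 30/17 = 1.76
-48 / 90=-8/15 = -0.53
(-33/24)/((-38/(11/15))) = 121/4560 = 0.03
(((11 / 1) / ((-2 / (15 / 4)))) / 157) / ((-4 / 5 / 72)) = 7425/628 = 11.82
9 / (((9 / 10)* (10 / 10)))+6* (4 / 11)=134/11 = 12.18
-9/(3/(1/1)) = -3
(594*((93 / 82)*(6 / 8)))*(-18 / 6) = -248589/164 = -1515.79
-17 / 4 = -4.25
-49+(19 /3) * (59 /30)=-3289/90 = -36.54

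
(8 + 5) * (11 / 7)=143/7 = 20.43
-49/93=-0.53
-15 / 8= -1.88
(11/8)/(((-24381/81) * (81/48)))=-22/8127 = 0.00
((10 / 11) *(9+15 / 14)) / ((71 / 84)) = 8460/781 = 10.83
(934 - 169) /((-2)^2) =765/4 = 191.25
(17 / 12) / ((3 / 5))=2.36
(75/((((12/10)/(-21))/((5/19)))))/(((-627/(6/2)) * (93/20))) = 43750/123101 = 0.36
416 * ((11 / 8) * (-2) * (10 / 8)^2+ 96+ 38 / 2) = 46052.50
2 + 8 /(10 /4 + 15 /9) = 3.92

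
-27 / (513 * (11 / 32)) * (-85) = 2720/209 = 13.01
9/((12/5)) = 15/4 = 3.75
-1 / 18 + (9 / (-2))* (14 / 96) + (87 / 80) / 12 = -1789/2880 = -0.62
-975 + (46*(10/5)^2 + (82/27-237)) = -27674/27 = -1024.96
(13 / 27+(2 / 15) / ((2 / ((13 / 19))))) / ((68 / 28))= 9464/43605 = 0.22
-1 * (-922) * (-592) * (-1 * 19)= 10370656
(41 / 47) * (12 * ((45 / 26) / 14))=5535/4277 = 1.29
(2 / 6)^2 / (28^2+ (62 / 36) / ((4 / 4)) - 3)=2/14089 = 0.00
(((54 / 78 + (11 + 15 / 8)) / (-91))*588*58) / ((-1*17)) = 50547/169 = 299.09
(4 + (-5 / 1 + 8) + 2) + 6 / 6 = 10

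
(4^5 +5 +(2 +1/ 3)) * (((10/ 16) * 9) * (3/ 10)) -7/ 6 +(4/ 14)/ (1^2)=292235/168 = 1739.49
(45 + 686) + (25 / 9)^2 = 59836/81 = 738.72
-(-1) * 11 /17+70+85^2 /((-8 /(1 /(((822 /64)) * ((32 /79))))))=-102.95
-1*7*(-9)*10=630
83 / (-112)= -83/112 = -0.74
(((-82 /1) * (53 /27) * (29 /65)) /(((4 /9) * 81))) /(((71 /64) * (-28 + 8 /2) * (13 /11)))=0.06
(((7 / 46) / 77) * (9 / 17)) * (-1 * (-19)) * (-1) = -171/8602 = -0.02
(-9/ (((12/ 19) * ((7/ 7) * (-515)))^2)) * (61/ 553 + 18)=-723083/469342160 = 0.00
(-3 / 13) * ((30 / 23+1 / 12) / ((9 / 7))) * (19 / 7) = -7277/10764 = -0.68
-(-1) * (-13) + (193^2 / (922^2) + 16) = 2587501/850084 = 3.04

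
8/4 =2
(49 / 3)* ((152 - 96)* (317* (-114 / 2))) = -16527112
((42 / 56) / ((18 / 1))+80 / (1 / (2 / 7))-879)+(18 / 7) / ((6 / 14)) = -142817/168 = -850.10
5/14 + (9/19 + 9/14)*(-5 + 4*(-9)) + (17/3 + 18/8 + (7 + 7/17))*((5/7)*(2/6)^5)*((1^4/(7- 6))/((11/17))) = -193474051/4266108 = -45.35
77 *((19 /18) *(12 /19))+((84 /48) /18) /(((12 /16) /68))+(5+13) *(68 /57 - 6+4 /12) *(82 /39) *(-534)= 603361888/6669 = 90472.62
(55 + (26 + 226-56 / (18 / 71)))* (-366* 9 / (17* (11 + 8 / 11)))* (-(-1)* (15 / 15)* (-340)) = 20801000/43 = 483744.19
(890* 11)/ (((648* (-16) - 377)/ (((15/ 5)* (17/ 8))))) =-49929/8596 = -5.81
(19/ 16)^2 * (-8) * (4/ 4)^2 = -361/32 = -11.28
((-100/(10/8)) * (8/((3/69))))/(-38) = 7360/19 = 387.37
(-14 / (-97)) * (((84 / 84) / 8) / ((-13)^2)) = 7/65572 = 0.00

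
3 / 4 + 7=31/4 = 7.75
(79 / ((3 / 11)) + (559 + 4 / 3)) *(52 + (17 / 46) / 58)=58970025/1334 = 44205.42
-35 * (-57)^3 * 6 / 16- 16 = 19445137/8 = 2430642.12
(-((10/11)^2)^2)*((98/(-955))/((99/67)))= 0.05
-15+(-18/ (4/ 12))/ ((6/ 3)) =-42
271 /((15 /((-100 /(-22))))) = 2710/33 = 82.12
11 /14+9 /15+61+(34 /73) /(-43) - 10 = 11508333/219730 = 52.37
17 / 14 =1.21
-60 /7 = -8.57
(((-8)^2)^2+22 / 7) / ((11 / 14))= 57388/11 = 5217.09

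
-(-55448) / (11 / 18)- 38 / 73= 72858254/803 = 90732.57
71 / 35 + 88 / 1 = 3151/35 = 90.03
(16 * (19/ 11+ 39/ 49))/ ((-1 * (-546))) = 0.07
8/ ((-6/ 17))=-68/3 = -22.67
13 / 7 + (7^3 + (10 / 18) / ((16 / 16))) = 21761/63 = 345.41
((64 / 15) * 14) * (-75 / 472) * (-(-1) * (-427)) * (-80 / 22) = -9564800/649 = -14737.75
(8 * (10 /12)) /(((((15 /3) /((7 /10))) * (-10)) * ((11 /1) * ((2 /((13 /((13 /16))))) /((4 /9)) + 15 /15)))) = -224/33825 = -0.01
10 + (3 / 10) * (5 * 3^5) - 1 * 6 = 737/2 = 368.50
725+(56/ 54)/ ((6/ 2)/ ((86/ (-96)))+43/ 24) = 10476043/14463 = 724.33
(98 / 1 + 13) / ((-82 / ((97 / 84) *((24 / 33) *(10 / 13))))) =-35890/41041 = -0.87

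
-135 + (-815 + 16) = -934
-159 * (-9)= 1431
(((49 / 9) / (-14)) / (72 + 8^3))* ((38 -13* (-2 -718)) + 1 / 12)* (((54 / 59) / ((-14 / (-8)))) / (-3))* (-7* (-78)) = 10262707/17228 = 595.70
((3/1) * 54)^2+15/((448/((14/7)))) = 26244.07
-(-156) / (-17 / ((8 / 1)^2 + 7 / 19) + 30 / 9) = 572364/11261 = 50.83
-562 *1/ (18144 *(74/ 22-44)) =3091/4055184 = 0.00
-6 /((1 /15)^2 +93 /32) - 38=-40.06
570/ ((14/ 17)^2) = 82365/98 = 840.46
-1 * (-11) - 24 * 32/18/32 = 29/3 = 9.67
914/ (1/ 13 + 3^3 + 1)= 11882/365 = 32.55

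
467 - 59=408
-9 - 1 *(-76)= 67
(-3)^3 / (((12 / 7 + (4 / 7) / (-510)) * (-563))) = 0.03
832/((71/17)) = 14144/71 = 199.21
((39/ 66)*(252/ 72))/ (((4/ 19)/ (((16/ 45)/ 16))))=1729/7920 = 0.22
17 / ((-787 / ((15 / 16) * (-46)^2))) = -134895/3148 = -42.85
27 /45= 3/5 = 0.60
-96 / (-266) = 48/133 = 0.36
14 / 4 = 7/2 = 3.50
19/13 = 1.46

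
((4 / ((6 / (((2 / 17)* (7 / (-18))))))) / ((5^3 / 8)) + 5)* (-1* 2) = -573526/57375 = -10.00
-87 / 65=-1.34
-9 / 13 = -0.69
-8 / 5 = -1.60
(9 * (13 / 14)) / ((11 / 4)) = 234/77 = 3.04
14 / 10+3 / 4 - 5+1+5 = 63/20 = 3.15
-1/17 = -0.06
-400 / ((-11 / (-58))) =-23200/11 = -2109.09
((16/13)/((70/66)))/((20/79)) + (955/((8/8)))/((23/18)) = 39347094/52325 = 751.98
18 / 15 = 6/5 = 1.20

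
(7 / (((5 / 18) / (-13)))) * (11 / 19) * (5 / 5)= -18018/95 = -189.66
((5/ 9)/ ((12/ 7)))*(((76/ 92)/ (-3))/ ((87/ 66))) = -7315/108054 = -0.07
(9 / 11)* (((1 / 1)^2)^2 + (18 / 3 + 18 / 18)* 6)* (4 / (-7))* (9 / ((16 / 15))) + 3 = -51321/308 = -166.63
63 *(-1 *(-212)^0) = -63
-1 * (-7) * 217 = 1519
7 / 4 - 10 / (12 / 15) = -43/4 = -10.75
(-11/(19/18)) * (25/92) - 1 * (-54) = 44721/874 = 51.17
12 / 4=3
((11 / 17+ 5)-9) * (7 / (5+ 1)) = -133/34 = -3.91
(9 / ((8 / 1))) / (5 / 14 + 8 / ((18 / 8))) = 567/1972 = 0.29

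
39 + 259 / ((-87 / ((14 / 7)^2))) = 2357/87 = 27.09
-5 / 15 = -1/3 = -0.33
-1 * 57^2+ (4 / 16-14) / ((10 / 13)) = -26135/8 = -3266.88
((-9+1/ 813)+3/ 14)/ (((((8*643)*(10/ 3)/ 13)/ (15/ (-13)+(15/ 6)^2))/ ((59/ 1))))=-312653095/156130688 = -2.00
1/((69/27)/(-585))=-5265/23 = -228.91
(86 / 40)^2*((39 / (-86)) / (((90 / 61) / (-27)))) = 38.36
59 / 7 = 8.43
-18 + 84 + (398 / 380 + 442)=96719/190 = 509.05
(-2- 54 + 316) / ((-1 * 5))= -52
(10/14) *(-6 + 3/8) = -225/56 = -4.02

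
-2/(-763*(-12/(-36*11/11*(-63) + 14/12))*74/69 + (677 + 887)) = -44735/35079562 = 0.00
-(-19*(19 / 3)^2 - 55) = 7354/9 = 817.11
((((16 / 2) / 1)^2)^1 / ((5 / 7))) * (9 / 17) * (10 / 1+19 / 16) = 45108/85 = 530.68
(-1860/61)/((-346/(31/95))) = 5766/200507 = 0.03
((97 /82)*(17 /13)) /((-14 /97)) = -159953/14924 = -10.72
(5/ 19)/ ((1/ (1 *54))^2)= 14580/19 = 767.37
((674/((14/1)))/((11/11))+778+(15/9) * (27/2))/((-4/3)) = -35643/56 = -636.48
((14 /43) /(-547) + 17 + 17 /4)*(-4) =-1999229/23521 = -85.00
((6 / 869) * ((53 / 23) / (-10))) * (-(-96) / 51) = -5088/1698895 = 0.00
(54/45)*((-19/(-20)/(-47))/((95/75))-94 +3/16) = -211677/1880 = -112.59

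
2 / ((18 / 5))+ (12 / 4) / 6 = 19/18 = 1.06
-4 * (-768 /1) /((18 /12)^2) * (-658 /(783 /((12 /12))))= -2695168/2349 = -1147.37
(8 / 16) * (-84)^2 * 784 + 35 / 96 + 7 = 265532099/96 = 2765959.36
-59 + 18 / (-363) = -7145/121 = -59.05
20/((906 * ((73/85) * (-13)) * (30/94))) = -7990/1289691 = -0.01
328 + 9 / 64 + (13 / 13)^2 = 329.14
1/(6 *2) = 1/12 = 0.08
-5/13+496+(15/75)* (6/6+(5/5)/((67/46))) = 2159874/4355 = 495.95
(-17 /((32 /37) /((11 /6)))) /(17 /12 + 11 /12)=-6919/448 = -15.44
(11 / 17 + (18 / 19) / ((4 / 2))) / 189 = 362/61047 = 0.01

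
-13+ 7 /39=-500/39 = -12.82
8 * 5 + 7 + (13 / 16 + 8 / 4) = 797/16 = 49.81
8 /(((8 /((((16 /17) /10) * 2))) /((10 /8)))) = 4/17 = 0.24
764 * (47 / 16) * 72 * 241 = 38942226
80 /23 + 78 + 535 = 14179/23 = 616.48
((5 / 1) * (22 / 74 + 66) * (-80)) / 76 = -245300/703 = -348.93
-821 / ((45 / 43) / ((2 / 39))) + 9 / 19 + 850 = 27017531/33345 = 810.24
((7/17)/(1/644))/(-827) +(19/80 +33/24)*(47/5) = 83436517/5623600 = 14.84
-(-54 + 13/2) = 47.50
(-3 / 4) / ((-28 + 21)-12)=3/76 = 0.04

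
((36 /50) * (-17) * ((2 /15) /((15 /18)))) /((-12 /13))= 1326/625 = 2.12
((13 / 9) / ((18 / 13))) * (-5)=-845/162 = -5.22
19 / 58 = 0.33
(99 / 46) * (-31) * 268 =-411246/23 = -17880.26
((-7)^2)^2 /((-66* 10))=-2401/660 = -3.64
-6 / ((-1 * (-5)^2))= 6/25 = 0.24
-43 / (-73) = 43/73 = 0.59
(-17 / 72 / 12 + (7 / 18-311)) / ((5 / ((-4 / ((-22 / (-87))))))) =982.72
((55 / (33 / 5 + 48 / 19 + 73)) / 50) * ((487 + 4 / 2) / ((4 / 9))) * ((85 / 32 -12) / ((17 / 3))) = -825068673/33954304 = -24.30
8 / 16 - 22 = -43/2 = -21.50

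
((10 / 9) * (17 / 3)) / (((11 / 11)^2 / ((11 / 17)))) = 110/27 = 4.07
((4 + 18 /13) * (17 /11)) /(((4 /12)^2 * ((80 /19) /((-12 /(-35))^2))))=52326/25025 = 2.09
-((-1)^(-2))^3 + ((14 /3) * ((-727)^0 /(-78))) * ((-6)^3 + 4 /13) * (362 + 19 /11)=78514897/16731 = 4692.78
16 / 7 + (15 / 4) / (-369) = 7837/3444 = 2.28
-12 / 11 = -1.09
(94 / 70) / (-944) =-47/33040 = 0.00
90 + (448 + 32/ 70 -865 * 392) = -11848954/35 = -338541.54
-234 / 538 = -117/269 = -0.43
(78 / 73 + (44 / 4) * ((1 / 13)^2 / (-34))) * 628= 140478890/209729 = 669.81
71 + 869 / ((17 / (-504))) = -436769/17 = -25692.29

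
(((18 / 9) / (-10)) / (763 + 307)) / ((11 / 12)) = -6/29425 = 0.00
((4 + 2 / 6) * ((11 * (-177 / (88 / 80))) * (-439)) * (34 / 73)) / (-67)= -114482420/4891 = -23406.75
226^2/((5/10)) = 102152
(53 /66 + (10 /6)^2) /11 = 709/2178 = 0.33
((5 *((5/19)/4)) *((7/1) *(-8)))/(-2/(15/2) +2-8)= 2625/893 = 2.94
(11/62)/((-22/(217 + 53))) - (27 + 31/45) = -83327/2790 = -29.87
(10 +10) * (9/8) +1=47/2 = 23.50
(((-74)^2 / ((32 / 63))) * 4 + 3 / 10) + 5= 215644/5 = 43128.80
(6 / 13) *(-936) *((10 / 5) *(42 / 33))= -12096/11 = -1099.64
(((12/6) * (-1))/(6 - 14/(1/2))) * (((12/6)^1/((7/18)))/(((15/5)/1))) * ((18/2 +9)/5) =216/385 = 0.56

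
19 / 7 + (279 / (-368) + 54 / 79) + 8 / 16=638937/203504 = 3.14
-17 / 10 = -1.70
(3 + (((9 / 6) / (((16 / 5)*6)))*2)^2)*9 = 27873/1024 = 27.22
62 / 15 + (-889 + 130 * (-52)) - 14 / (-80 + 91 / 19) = -7644.68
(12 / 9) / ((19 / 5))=20/57 = 0.35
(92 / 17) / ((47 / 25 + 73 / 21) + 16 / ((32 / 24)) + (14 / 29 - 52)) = -700350/4420867 = -0.16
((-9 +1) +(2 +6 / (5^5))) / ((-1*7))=18744/21875 = 0.86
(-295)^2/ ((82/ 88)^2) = 168480400/1681 = 100226.29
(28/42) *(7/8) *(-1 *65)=-455/12 = -37.92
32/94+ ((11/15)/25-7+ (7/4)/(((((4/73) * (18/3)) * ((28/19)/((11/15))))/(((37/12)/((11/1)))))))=-478181839/81216000 = -5.89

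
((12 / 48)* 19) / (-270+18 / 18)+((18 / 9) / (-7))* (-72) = 154811/7532 = 20.55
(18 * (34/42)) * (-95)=-9690/7 = -1384.29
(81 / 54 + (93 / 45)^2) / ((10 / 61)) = 158417/4500 = 35.20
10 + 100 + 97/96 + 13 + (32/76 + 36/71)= 16180037/129504 = 124.94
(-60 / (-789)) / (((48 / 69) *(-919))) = -115/966788 = 0.00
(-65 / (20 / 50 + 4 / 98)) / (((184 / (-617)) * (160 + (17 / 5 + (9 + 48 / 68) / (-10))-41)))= 4.07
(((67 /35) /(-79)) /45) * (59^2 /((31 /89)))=-20757203/3857175 = -5.38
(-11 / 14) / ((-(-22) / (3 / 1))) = -3/28 = -0.11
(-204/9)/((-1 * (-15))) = -68/45 = -1.51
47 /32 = 1.47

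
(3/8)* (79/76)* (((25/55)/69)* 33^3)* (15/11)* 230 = 8798625/304 = 28942.85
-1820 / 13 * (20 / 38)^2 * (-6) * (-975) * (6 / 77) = -70200000/3971 = -17678.17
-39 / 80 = -0.49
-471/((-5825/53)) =4.29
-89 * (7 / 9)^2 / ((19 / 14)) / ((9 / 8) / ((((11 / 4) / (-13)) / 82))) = 0.09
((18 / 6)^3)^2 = 729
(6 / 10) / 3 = 1/5 = 0.20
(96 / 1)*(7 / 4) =168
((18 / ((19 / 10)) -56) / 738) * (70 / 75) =-6188/105165 = -0.06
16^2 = 256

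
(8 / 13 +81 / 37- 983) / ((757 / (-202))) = 95237748/364117 = 261.56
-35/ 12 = -2.92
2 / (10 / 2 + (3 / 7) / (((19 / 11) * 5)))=665/1679 = 0.40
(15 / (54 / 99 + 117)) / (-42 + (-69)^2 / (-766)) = -42130/15918123 = 0.00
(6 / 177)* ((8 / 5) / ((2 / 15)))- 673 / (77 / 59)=-2340865/4543 = -515.27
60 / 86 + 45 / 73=4125/3139 = 1.31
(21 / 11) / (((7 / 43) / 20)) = 2580/11 = 234.55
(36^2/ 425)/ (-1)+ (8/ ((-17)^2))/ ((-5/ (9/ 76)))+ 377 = 51333977/137275 = 373.95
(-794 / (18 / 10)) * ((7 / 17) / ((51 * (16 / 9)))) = -13895/6936 = -2.00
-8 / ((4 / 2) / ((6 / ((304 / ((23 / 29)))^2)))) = -1587/9715232 = 0.00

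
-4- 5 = -9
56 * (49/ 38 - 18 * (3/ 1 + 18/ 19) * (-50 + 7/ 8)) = 195538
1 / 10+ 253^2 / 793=640883/7930 = 80.82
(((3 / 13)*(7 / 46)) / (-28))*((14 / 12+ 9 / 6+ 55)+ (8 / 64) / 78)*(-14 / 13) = 251895/3233984 = 0.08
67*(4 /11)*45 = 12060/11 = 1096.36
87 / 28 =3.11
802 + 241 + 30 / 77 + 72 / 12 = 80803/77 = 1049.39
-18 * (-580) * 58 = 605520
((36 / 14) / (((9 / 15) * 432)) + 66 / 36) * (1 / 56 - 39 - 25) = -3328607/28224 = -117.94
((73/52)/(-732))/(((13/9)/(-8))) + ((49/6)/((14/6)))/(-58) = -59461/1195844 = -0.05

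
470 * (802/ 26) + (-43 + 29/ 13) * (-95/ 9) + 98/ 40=34937333/2340 = 14930.48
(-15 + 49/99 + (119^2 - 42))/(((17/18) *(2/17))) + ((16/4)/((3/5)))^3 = 37789315/297 = 127236.75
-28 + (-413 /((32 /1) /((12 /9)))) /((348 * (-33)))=-7716835/275616 = -28.00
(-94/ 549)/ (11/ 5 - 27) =235/34038 = 0.01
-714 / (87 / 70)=-574.48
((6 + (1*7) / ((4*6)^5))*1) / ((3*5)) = 47775751/119439360 = 0.40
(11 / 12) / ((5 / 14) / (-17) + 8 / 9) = 357/338 = 1.06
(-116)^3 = -1560896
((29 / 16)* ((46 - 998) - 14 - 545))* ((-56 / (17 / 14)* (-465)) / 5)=-199683183/17 = -11746069.59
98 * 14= 1372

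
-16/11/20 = -4/55 = -0.07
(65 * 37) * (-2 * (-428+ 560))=-634920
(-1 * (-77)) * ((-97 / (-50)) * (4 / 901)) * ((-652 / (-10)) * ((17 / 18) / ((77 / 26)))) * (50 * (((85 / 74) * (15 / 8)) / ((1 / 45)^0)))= 17471155/11766 = 1484.88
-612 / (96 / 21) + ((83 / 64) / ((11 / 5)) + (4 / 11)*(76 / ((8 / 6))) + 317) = 143927/704 = 204.44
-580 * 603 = -349740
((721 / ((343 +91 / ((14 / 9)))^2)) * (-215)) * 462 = -26042520/58619 = -444.27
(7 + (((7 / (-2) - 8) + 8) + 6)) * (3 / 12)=19/8 = 2.38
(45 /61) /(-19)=-45/1159 = -0.04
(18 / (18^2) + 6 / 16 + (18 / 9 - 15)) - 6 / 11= -13.11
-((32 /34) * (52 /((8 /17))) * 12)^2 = -1557504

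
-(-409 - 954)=1363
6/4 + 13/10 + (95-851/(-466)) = 232129/2330 = 99.63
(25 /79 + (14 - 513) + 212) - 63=-27625/79 = -349.68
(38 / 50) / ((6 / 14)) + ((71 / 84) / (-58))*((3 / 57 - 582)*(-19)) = -6470061/40600 = -159.36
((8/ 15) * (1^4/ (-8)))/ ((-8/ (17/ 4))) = 17/480 = 0.04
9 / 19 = 0.47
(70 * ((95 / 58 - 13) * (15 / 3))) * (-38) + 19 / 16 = 70118151/464 = 151116.70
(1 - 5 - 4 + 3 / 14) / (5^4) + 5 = 43641/8750 = 4.99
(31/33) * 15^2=211.36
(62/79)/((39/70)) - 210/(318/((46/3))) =-1423450/163293 = -8.72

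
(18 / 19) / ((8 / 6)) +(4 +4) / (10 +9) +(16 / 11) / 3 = 2027/1254 = 1.62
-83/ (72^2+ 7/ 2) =-2/125 = -0.02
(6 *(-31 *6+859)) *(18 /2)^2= 327078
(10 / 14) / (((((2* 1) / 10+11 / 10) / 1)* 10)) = 5/91 = 0.05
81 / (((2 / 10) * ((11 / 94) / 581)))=22118670/11 = 2010788.18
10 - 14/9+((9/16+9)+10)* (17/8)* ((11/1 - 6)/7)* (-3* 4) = -701311/2016 = -347.87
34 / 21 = 1.62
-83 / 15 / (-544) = 83/8160 = 0.01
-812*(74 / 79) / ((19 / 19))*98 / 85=-5888624/6715 = -876.94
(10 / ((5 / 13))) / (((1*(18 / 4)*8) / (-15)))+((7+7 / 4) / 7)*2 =-25/3 = -8.33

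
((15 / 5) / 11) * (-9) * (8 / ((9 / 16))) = -384/11 = -34.91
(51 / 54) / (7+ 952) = 17/17262 = 0.00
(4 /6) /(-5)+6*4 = 358/15 = 23.87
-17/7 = -2.43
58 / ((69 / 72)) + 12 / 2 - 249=-4197/23 = -182.48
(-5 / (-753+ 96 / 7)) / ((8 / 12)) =7/690 = 0.01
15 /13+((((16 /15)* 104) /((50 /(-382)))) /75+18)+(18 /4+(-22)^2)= 362958451/731250 = 496.35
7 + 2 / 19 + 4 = 211/19 = 11.11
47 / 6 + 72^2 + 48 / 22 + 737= 5931.02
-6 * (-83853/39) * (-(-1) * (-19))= -3186414/13 = -245108.77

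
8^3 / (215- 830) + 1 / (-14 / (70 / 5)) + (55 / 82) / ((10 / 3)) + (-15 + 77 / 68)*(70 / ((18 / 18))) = -40664371/41820 = -972.37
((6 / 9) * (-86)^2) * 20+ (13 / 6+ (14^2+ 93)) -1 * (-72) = 197953/2 = 98976.50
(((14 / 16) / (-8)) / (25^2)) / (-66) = 7/2640000 = 0.00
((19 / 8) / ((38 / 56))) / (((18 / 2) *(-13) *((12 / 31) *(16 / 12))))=-0.06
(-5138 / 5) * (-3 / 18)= 2569/15 = 171.27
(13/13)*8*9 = 72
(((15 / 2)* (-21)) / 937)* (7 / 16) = -2205/29984 = -0.07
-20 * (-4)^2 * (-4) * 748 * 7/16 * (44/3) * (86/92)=396260480/69 = 5742905.51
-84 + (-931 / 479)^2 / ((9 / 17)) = -158722459/2064969 = -76.86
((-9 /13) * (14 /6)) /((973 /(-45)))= 135/1807 = 0.07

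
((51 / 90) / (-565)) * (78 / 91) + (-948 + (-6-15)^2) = -10025942/19775 = -507.00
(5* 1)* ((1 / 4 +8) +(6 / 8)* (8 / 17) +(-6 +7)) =3265/68 = 48.01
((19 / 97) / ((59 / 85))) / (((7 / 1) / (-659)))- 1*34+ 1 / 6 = -14518093/240366 = -60.40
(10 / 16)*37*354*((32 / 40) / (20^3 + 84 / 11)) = 72039/88084 = 0.82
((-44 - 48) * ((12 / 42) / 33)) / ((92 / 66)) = -4/7 = -0.57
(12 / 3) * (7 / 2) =14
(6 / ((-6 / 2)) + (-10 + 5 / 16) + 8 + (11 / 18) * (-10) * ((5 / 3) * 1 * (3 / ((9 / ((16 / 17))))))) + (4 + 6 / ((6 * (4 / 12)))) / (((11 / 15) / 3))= 5272007/242352 = 21.75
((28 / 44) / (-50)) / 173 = -7/95150 = 0.00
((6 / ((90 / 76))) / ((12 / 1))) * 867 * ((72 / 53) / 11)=131784/2915 = 45.21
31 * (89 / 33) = 2759/33 = 83.61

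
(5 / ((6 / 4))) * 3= 10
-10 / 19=-0.53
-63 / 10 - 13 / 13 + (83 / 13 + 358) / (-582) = -49974/6305 = -7.93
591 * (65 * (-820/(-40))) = 1575015/2 = 787507.50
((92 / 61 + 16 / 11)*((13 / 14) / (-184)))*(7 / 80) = -6461/4938560 = 0.00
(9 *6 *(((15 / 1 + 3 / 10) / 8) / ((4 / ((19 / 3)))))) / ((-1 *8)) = -26163/1280 = -20.44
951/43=22.12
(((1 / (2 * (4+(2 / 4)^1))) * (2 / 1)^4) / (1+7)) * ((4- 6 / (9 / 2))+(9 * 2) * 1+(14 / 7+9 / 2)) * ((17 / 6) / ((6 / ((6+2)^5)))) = 22700032/243 = 93415.77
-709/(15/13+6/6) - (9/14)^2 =-16150/49 = -329.59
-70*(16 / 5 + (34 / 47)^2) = -575736/2209 = -260.63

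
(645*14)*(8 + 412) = 3792600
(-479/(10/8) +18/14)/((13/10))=-293.78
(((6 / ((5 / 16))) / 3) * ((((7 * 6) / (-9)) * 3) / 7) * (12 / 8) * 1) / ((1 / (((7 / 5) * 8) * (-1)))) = 5376/25 = 215.04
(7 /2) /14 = 1/4 = 0.25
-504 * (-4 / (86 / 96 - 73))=-27.96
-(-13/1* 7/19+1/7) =4.65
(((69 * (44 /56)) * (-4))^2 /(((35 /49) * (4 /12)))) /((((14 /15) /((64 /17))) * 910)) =331822656/379015 = 875.49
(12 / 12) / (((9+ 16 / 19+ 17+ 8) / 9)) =171/662 = 0.26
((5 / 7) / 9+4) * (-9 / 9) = -257/63 = -4.08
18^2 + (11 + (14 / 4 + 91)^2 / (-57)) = 13553/76 = 178.33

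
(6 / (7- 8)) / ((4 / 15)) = -45/2 = -22.50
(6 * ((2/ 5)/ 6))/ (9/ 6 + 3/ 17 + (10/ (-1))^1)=-68/1415 = -0.05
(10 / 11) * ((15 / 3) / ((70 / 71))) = 355/77 = 4.61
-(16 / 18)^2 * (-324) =256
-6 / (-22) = 3/11 = 0.27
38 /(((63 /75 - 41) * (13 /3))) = -1425/6526 = -0.22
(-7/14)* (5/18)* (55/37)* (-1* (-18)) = -275/74 = -3.72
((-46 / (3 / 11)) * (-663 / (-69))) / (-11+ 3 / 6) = 9724/63 = 154.35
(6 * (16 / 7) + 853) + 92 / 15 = 872.85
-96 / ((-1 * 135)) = 32/45 = 0.71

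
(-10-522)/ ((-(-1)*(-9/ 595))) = 316540/9 = 35171.11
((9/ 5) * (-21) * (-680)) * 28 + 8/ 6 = 2159140/3 = 719713.33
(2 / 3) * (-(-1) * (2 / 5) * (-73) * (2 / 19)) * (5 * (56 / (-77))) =4672/627 = 7.45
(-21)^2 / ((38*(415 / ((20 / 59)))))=882/93043 = 0.01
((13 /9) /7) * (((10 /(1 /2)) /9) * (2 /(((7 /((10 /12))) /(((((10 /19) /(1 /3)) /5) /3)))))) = 2600/226233 = 0.01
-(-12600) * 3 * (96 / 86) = 1814400/43 = 42195.35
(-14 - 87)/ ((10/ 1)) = -101/10 = -10.10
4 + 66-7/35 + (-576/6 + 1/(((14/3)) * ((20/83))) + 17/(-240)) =-42641/1680 = -25.38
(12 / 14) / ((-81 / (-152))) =304/189 = 1.61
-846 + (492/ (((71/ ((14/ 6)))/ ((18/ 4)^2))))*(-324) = -106930.90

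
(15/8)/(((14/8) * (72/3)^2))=5/2688 = 0.00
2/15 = 0.13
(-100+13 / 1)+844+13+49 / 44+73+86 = 40925/44 = 930.11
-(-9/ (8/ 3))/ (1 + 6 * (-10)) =-27/472 = -0.06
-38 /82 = -0.46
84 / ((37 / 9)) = 756/37 = 20.43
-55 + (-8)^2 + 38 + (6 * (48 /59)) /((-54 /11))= 46.01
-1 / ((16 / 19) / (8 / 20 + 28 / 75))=-551/600 = -0.92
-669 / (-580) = 669/580 = 1.15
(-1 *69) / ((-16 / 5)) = 21.56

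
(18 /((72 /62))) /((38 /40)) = 310/19 = 16.32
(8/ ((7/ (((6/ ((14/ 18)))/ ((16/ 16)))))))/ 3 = 144/49 = 2.94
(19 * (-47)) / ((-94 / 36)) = 342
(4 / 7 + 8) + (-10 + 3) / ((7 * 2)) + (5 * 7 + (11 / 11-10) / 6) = 291/7 = 41.57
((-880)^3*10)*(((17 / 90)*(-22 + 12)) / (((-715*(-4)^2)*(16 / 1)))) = -8228000/117 = -70324.79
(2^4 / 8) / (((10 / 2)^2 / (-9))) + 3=57/25 = 2.28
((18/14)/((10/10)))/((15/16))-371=-12937/35 = -369.63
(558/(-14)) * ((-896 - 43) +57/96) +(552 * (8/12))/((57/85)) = 484557907/12768 = 37950.96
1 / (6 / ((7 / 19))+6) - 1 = -149/156 = -0.96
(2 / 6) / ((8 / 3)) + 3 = 25/8 = 3.12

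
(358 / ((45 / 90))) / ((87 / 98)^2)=6876464/7569 = 908.50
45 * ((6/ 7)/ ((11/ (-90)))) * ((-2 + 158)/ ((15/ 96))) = -24261120/77 = -315079.48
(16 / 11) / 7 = 16/77 = 0.21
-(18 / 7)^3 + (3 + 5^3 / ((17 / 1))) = -38776/5831 = -6.65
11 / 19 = 0.58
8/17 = 0.47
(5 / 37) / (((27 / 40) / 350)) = 70000/999 = 70.07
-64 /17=-3.76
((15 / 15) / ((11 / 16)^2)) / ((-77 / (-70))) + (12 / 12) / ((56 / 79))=248509/74536 = 3.33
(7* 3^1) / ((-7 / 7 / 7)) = -147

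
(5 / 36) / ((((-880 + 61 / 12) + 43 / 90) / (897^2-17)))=-20114800/157399 = -127.79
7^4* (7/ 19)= 16807/19 = 884.58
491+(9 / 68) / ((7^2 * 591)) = 322294367/656404 = 491.00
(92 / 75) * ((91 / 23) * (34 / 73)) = 12376/5475 = 2.26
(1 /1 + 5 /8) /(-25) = -13/200 = -0.06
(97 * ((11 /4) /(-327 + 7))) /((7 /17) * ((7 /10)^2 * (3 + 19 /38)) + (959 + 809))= -8245/17494112 = 0.00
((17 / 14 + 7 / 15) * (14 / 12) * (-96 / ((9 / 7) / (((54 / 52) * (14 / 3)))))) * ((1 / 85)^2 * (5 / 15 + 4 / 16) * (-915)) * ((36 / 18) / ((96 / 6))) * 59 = 435763321/1127100 = 386.62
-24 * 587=-14088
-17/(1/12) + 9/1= -195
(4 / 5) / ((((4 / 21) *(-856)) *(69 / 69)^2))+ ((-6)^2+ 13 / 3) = 517817/12840 = 40.33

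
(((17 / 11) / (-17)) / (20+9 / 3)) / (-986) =1/249458 = 0.00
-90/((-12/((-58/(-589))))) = 435/589 = 0.74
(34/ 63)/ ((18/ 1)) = 17/567 = 0.03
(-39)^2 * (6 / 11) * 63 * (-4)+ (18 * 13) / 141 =-108087486/517 = -209066.70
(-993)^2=986049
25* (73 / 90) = 365/18 = 20.28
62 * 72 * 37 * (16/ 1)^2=42283008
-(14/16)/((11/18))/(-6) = 21/88 = 0.24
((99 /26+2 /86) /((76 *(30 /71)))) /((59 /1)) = 304093/150393360 = 0.00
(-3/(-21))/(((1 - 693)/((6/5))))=-3/12110 = 0.00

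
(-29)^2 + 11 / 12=10103/12 = 841.92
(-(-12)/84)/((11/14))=2/11 = 0.18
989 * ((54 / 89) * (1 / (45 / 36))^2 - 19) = -40955479/2225 = -18406.96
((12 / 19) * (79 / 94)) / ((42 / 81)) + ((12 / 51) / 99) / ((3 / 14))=32658607/31561299 = 1.03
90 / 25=18/5 = 3.60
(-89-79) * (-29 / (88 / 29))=17661/11 = 1605.55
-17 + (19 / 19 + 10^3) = 984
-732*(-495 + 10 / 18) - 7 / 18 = 6514793/18 = 361932.94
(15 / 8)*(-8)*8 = -120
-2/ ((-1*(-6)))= -1/3 = -0.33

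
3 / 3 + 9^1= 10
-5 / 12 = -0.42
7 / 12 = 0.58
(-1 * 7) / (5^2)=-0.28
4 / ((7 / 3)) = 12/7 = 1.71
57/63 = 19/21 = 0.90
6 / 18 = 1/3 = 0.33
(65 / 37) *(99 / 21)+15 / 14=9.35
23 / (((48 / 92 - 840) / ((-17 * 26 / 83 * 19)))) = 2221271/801282 = 2.77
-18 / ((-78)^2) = -1/338 = 0.00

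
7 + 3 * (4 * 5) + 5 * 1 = 72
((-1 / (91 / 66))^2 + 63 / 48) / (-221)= -243597/29281616 = -0.01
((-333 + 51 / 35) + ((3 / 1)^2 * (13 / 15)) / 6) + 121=-14647/70 = -209.24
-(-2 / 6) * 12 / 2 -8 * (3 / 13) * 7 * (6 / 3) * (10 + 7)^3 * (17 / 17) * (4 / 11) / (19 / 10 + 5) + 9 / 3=-21993795/3289 = -6687.08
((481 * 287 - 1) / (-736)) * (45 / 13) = -135045/208 = -649.25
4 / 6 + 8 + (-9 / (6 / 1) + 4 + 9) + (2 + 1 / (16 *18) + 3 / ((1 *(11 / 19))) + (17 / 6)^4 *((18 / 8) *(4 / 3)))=2097415/9504 = 220.69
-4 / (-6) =0.67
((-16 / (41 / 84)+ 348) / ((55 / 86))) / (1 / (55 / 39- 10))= -24822696/5863 = -4233.79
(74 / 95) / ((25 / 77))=2.40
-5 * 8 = -40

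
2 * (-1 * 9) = -18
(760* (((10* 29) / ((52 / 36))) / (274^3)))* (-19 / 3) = -1570350/33427589 = -0.05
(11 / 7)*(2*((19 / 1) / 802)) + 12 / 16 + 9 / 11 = 1.64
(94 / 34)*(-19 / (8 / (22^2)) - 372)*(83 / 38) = -698279/76 = -9187.88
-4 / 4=-1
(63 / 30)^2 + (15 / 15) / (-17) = 7397/1700 = 4.35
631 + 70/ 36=632.94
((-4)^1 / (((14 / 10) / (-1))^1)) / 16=5/28 = 0.18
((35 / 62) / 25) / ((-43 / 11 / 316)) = -12166/6665 = -1.83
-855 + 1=-854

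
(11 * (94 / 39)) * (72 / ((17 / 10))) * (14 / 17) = 3474240/3757 = 924.74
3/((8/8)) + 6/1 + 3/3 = 10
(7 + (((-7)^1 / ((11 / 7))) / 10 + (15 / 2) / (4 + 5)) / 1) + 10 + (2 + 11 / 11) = 3364/165 = 20.39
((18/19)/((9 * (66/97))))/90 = 97/56430 = 0.00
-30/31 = -0.97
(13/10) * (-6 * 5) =-39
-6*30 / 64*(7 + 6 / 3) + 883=13723/16 = 857.69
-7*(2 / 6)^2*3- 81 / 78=-263/78 = -3.37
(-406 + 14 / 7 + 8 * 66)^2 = 15376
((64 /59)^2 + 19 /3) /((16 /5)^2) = 1960675/2673408 = 0.73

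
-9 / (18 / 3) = -3/2 = -1.50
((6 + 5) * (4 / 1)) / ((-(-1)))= 44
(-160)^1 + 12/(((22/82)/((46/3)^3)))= 15947264/99 = 161083.47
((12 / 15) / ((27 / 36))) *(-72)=-76.80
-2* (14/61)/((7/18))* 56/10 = -2016/305 = -6.61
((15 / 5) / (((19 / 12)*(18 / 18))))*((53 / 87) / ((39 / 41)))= 8692/7163 = 1.21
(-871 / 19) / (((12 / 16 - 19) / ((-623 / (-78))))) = 83482/4161 = 20.06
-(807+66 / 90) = -12116/15 = -807.73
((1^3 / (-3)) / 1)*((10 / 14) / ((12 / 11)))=-55/252 = -0.22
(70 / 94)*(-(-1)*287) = 10045/47 = 213.72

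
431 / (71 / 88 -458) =-37928/40233 = -0.94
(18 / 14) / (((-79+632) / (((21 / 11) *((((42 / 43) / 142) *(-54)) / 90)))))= -243/13265285 = 0.00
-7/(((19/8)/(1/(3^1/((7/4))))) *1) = -98/57 = -1.72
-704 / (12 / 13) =-2288/3 = -762.67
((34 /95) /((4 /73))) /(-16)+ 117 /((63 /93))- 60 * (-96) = 5932.31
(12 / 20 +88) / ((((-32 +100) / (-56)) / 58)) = -359716/85 = -4231.95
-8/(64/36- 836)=0.01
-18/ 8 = -9/4 = -2.25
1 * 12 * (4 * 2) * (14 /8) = 168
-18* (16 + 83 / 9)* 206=-93524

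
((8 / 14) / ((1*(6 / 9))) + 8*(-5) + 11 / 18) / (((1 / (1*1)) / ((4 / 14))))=-11.01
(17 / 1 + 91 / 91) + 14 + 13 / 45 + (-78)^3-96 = -21357707/45 = -474615.71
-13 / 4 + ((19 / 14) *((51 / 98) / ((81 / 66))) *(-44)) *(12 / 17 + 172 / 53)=-67602463/654444 = -103.30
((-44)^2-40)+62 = 1958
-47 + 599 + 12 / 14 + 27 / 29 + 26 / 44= 2475857/4466 = 554.38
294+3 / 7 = 2061/7 = 294.43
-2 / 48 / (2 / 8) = -1/6 = -0.17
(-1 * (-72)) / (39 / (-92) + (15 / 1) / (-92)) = -368/3 = -122.67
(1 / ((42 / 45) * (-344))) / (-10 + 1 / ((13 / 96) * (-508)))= 24765/79627744 = 0.00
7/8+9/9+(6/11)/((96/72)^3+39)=185601/98296 = 1.89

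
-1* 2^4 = -16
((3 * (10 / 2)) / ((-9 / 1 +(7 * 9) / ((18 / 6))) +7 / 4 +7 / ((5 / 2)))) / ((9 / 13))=1300/993 = 1.31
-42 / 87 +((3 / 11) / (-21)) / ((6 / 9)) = -2243/4466 = -0.50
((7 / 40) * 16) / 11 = 14/55 = 0.25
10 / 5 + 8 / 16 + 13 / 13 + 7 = 21/2 = 10.50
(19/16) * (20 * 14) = 665/2 = 332.50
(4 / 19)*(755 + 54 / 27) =3028/19 = 159.37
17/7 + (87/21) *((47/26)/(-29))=395/182 = 2.17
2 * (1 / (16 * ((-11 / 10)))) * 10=-25/22 = -1.14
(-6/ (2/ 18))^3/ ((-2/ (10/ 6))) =131220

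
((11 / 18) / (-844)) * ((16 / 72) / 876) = -11/59886864 = 0.00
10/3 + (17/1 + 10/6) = 22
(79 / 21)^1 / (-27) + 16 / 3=2945/567 = 5.19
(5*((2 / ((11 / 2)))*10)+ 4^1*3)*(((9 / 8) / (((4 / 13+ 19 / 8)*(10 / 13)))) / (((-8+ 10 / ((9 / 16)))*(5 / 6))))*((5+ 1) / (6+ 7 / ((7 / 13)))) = 1136187/1781725 = 0.64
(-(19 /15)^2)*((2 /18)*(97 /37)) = -35017/74925 = -0.47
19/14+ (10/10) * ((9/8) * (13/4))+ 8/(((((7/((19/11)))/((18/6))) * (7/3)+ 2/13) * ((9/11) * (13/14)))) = 13496319/1646176 = 8.20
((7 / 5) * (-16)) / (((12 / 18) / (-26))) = 4368/5 = 873.60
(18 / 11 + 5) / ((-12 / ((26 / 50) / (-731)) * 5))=949/12061500 = 0.00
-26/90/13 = -1/45 = -0.02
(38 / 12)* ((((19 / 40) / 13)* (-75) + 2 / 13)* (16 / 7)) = -5111/273 = -18.72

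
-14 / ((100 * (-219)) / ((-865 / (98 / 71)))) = -12283/30660 = -0.40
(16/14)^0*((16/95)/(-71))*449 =-1.07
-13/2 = -6.50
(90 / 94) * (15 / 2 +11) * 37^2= 2279385/94 = 24248.78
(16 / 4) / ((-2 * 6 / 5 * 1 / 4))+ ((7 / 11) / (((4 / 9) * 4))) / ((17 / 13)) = -57383/8976 = -6.39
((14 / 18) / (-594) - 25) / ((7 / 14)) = -133657/2673 = -50.00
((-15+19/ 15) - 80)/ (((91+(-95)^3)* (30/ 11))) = 7733/192888900 = 0.00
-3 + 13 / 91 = -20/7 = -2.86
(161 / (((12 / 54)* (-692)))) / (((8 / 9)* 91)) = -1863/143936 = -0.01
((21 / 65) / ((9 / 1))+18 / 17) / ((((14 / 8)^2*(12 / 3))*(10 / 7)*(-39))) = -7258/4524975 = 0.00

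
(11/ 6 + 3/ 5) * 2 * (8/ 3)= 584/45 = 12.98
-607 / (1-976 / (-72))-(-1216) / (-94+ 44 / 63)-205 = -100000426/385009 = -259.74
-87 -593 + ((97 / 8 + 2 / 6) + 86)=-13957/24 = -581.54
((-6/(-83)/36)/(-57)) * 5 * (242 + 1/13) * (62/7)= -162595/430521 = -0.38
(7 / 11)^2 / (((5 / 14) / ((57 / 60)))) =6517/6050 = 1.08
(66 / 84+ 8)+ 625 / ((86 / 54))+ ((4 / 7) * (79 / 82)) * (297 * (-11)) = -34488897/24682 = -1397.33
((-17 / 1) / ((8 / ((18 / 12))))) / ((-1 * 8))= 51/128 = 0.40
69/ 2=34.50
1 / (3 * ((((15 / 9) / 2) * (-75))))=-2/375 = -0.01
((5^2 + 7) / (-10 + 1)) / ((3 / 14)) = -448/27 = -16.59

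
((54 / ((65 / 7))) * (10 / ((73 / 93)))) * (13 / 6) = 11718/73 = 160.52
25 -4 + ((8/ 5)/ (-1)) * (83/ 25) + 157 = 21586/125 = 172.69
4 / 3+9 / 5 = 47/15 = 3.13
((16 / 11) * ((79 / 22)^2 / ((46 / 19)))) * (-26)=-6166108/30613 = -201.42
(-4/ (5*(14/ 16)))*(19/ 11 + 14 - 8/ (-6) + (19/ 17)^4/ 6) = -509216944/32155585 = -15.84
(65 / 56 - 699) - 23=-40367/56 = -720.84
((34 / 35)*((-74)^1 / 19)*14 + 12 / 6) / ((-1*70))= 2421/3325 = 0.73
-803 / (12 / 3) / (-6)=803/24 = 33.46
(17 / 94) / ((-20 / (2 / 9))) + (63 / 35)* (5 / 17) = 0.53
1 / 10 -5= -49/10 = -4.90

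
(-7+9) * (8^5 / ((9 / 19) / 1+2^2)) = 1245184/85 = 14649.22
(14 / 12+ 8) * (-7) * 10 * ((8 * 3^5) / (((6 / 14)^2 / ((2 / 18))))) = -754600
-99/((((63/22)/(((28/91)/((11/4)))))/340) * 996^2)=-7480/5642091 = 0.00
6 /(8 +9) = 6/17 = 0.35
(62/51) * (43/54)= 1333/1377 = 0.97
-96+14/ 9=-850/9 = -94.44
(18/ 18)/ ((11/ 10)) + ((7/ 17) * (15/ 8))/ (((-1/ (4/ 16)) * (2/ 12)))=-745/2992 = -0.25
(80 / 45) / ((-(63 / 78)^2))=-10816/3969 = -2.73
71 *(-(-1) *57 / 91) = 4047/91 = 44.47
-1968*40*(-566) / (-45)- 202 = -2970974/3 = -990324.67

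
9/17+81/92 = 2205/1564 = 1.41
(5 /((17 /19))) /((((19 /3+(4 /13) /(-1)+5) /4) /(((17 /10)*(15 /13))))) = 171/43 = 3.98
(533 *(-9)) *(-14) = 67158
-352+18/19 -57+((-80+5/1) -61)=-10337/19 = -544.05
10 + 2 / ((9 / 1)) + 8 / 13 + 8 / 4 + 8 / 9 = 1606/117 = 13.73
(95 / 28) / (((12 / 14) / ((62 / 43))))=2945/516 = 5.71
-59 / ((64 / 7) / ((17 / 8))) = -7021/512 = -13.71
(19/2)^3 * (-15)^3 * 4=-23149125/2 = -11574562.50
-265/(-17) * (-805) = -213325/17 = -12548.53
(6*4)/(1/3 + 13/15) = 20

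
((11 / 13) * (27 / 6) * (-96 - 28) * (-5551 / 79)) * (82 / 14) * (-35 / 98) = -38377845/553 = -69399.36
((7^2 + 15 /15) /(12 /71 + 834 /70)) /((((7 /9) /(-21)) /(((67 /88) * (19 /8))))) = -711766125/3523168 = -202.02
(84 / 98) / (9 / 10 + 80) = 60/5663 = 0.01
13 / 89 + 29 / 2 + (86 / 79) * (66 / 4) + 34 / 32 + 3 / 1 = 4125295/112496 = 36.67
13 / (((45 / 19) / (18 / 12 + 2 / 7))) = 1235/126 = 9.80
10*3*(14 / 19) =420/19 = 22.11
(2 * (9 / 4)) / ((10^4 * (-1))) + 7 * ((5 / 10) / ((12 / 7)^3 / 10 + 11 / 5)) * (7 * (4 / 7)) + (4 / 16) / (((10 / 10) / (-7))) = 317863267/92740000 = 3.43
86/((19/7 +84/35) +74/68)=102340/7381 = 13.87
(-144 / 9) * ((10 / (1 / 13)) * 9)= -18720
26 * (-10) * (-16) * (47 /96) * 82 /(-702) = -19270/81 = -237.90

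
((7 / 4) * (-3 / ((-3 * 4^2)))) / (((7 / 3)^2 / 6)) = 27/224 = 0.12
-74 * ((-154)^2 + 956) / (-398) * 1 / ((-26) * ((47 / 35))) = -15975120/121589 = -131.39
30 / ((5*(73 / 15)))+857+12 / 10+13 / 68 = 21335869/24820 = 859.62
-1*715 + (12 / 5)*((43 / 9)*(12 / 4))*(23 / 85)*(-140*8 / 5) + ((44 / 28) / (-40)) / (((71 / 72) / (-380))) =-588241743/211225 = -2784.91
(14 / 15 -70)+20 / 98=-50614/735 = -68.86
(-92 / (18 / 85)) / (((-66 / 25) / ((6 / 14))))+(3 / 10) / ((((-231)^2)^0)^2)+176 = 1710509/6930 = 246.83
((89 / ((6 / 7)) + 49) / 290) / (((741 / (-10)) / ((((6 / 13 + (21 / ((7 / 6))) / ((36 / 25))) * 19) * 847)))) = -261747563/176436 = -1483.53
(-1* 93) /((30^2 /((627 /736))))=-6479/73600 = -0.09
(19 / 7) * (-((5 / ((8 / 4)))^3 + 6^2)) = -140.12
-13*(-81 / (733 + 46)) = 1.35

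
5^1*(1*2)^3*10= 400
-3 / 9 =-1/3 = -0.33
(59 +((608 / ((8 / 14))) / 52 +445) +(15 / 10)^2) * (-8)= -54778/13 = -4213.69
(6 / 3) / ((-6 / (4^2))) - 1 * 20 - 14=-118/3 = -39.33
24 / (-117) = -8/39 = -0.21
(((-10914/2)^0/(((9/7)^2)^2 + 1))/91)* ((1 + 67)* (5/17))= 3430/58253 = 0.06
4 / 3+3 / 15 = 23/15 = 1.53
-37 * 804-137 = -29885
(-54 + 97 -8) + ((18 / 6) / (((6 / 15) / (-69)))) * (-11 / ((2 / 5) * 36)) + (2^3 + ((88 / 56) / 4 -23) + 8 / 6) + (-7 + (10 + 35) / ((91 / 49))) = 1896889/4368 = 434.27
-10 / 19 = -0.53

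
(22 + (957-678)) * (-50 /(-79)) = 15050/79 = 190.51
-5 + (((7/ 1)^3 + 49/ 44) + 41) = 16725/44 = 380.11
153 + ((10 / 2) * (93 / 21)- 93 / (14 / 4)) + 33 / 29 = 30391/203 = 149.71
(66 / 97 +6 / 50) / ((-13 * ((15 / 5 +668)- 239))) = -647/4539600 = 0.00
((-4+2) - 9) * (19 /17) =-209/17 = -12.29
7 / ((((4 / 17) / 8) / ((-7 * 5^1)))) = -8330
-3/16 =-0.19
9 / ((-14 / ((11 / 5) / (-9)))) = 0.16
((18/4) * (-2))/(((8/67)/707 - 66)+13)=426321/2510549 = 0.17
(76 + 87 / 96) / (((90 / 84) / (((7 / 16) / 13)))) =120589/49920 = 2.42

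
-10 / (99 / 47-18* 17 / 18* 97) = 235/38702 = 0.01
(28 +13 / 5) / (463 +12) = 153/2375 = 0.06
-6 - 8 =-14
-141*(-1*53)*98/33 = 244118/11 = 22192.55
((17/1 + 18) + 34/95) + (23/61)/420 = 17211953/486780 = 35.36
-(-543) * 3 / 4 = 1629/4 = 407.25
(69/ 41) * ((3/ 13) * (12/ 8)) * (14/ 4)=4347/2132 = 2.04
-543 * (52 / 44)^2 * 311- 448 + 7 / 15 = -428905328/1815 = -236311.48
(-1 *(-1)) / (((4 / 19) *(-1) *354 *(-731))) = 19/1035096 = 0.00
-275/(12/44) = -3025/3 = -1008.33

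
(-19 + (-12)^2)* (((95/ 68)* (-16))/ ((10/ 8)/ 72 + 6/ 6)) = -13680000/4981 = -2746.44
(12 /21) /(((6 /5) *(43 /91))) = 1.01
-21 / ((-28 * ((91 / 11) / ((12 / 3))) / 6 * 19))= 198/1729 = 0.11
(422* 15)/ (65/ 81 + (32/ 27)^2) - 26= 4572736/1609 = 2841.97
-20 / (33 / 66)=-40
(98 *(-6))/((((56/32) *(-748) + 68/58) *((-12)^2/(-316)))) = -112259/113781 = -0.99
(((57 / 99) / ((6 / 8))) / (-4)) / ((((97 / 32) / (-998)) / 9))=606784/1067 = 568.68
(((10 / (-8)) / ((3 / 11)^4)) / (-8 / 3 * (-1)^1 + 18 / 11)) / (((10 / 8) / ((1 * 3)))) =-161051/1278 = -126.02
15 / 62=0.24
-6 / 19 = -0.32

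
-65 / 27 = -2.41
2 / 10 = 1/5 = 0.20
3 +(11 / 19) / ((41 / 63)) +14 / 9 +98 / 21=70894/7011 = 10.11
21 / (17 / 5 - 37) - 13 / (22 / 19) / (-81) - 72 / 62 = -364085/220968 = -1.65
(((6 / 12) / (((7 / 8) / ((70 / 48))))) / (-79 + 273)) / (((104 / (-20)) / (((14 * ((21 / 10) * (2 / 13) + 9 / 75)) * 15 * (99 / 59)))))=-124740/967187 = -0.13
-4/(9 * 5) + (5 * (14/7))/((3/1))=146/45 = 3.24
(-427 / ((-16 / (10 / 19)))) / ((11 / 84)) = 44835/418 = 107.26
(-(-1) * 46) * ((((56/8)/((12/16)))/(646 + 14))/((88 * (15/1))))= 161/326700 = 0.00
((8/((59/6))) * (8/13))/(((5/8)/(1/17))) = 3072/65195 = 0.05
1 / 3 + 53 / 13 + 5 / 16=2947/624 = 4.72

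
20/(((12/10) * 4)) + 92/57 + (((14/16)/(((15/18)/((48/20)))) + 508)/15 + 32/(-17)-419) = -30771159/80750 = -381.07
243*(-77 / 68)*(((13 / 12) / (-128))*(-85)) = -405405/2048 = -197.95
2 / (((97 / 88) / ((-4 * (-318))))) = 2307.96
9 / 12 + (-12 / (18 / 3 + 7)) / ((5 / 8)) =-0.73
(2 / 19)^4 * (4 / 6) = 32/390963 = 0.00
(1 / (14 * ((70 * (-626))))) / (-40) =1/24539200 = 0.00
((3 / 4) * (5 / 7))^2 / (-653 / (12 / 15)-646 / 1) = -225/1146404 = 0.00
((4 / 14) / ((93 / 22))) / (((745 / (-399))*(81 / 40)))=-6688/374139 = -0.02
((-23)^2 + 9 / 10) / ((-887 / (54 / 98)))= -20439/62090 = -0.33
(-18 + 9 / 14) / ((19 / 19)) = -17.36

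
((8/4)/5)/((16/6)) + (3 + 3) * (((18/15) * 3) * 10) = 4323/20 = 216.15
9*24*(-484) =-104544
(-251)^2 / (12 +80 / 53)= 4663.48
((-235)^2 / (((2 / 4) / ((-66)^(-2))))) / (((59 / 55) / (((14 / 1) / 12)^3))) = 94710875/2523312 = 37.53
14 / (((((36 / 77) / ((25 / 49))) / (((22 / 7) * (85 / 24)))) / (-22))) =-2828375/756 = -3741.24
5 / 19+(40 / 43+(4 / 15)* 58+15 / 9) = 224594/12255 = 18.33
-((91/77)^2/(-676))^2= -1/234256 = 0.00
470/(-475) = -94/95 = -0.99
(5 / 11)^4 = 625/14641 = 0.04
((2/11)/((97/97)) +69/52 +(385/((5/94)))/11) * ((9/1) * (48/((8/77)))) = 71298171/26 = 2742237.35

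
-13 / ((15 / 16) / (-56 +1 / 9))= 104624/135 = 774.99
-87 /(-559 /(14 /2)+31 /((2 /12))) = -609/743 = -0.82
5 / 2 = 2.50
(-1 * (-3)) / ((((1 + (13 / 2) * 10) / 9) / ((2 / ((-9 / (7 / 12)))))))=-7/132 = -0.05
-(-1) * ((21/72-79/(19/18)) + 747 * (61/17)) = 20200637/7752 = 2605.86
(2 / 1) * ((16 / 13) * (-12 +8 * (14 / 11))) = -640/143 = -4.48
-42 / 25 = -1.68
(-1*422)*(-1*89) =37558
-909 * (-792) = 719928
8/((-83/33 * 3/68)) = -5984/83 = -72.10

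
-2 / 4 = -1/2 = -0.50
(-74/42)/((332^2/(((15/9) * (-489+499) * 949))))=-877825/3472056 = -0.25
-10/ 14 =-5/7 = -0.71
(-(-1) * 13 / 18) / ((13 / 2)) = 1/9 = 0.11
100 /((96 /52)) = 325/6 = 54.17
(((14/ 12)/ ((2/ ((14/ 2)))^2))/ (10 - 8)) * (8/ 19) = 343/114 = 3.01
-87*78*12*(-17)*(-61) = -84444984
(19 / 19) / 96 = 1/96 = 0.01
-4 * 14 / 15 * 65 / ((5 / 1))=-728/15 = -48.53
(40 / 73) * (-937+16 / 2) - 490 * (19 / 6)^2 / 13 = -15151925/17082 = -887.01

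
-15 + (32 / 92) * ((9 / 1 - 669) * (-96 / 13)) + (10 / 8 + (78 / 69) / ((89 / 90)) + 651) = 248402399/106444 = 2333.64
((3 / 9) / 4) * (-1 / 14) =-1/168 = -0.01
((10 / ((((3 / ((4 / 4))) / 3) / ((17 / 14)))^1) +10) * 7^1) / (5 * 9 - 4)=155/41 = 3.78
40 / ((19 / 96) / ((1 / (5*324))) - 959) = -320/5107 = -0.06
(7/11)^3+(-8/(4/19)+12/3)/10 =-20912/6655 = -3.14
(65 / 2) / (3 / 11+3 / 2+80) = 715/1799 = 0.40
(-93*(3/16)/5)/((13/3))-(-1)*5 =4363/1040 = 4.20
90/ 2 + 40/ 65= 593/13 = 45.62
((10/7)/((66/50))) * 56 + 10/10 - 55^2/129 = 18048/473 = 38.16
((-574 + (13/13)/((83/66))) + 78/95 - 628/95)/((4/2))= -456537/1577 = -289.50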